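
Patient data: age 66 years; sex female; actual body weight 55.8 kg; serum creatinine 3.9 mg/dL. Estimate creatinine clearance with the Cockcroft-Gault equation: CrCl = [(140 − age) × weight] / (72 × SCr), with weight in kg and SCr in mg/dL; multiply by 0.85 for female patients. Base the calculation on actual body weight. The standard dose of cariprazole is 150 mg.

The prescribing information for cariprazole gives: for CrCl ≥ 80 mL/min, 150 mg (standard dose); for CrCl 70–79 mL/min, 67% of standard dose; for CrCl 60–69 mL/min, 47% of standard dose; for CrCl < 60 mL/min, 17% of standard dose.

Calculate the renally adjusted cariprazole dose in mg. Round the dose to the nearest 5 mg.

CrCl = (140 − 66) × 55.8 / (72 × 3.9) × 0.85 = 4129.2 / 280.80 × 0.85 ≈ 12.5 mL/min
CrCl ≈ 12 mL/min → bracket < 60 mL/min.
17% of 150 mg = 25.5 mg → 25 mg

25 mg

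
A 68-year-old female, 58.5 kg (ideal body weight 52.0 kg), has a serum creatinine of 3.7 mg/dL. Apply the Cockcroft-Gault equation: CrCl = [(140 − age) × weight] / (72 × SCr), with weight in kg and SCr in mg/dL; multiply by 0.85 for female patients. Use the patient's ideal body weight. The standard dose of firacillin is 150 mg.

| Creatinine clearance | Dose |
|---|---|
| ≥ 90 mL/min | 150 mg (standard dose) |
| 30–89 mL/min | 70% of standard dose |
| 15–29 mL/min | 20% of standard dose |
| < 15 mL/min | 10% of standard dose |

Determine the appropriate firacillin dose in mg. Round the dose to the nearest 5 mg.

CrCl = (140 − 68) × 52 / (72 × 3.7) × 0.85 = 3744.0 / 266.40 × 0.85 ≈ 11.9 mL/min
CrCl ≈ 12 mL/min → bracket < 15 mL/min.
10% of 150 mg = 15 mg

15 mg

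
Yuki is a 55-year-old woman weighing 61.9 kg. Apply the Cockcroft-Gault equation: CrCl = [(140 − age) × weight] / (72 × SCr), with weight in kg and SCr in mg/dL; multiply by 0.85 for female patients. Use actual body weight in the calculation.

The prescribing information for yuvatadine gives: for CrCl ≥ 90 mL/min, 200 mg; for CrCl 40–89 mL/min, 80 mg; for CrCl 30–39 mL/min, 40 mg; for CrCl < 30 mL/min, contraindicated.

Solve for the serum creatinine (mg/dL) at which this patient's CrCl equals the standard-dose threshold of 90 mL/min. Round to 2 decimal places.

0.69 mg/dL

Standard dose requires CrCl ≥ 90 mL/min.
Set (140 − 55) × 61.9 × 0.85 / (72 × SCr) = 90
SCr = (140 − 55) × 61.9 × 0.85 / (72 × 90) = 0.690 mg/dL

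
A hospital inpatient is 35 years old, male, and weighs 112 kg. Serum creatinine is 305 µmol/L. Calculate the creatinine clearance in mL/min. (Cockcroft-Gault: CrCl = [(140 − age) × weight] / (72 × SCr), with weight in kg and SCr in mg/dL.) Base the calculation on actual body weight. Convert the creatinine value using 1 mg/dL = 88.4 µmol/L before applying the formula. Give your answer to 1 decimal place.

47.3 mL/min

SCr = 305 / 88.4 = 3.45 mg/dL
CrCl = (140 − 35) × 112 / (72 × 3.45) = 11760.0 / 248.40 ≈ 47.3 mL/min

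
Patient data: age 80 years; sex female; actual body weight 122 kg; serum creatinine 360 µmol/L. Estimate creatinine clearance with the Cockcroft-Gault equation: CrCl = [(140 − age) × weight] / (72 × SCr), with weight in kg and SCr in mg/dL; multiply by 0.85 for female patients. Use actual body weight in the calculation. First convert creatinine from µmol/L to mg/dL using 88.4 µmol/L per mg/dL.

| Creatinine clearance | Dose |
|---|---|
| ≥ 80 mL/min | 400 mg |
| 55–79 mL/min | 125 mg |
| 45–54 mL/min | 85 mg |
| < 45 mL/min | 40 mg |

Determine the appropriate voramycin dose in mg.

SCr = 360 / 88.4 = 4.072 mg/dL
CrCl = (140 − 80) × 122 / (72 × 4.072) × 0.85 = 7320.0 / 293.18 × 0.85 ≈ 21.2 mL/min
CrCl ≈ 21 mL/min → bracket < 45 mL/min.
Dose for this bracket: 40 mg.

40 mg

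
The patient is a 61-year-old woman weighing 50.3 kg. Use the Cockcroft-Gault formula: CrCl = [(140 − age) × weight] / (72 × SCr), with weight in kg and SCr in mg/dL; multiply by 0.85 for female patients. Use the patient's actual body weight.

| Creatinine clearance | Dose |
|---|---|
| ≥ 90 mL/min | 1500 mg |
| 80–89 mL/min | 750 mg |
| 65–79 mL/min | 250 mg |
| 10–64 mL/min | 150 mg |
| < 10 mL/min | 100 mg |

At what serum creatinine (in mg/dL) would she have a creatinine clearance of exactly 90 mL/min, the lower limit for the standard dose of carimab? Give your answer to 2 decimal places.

0.52 mg/dL

Standard dose requires CrCl ≥ 90 mL/min.
Set (140 − 61) × 50.3 × 0.85 / (72 × SCr) = 90
SCr = (140 − 61) × 50.3 × 0.85 / (72 × 90) = 0.521 mg/dL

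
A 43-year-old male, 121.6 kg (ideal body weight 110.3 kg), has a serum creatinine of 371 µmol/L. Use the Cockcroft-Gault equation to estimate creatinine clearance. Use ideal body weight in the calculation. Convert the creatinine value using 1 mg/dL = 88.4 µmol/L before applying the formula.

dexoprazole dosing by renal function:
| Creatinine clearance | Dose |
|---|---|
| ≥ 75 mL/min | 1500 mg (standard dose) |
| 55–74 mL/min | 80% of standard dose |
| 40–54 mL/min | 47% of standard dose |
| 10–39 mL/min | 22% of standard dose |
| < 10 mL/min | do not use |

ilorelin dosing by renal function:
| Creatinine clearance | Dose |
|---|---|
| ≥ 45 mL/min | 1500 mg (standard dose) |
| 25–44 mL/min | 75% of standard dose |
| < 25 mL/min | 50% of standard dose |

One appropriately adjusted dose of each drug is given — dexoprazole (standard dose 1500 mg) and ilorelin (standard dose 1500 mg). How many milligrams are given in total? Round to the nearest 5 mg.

SCr = 371 / 88.4 = 4.197 mg/dL
CrCl = (140 − 43) × 110.3 / (72 × 4.197) = 10699.1 / 302.18 ≈ 35.4 mL/min
CrCl ≈ 35 mL/min.
dexoprazole: 10–39 mL/min → 22% of 1500 mg = 330 mg.
ilorelin: 25–44 mL/min → 75% of 1500 mg = 1125 mg.
Total = 330 + 1125 = 1455 mg.

1455 mg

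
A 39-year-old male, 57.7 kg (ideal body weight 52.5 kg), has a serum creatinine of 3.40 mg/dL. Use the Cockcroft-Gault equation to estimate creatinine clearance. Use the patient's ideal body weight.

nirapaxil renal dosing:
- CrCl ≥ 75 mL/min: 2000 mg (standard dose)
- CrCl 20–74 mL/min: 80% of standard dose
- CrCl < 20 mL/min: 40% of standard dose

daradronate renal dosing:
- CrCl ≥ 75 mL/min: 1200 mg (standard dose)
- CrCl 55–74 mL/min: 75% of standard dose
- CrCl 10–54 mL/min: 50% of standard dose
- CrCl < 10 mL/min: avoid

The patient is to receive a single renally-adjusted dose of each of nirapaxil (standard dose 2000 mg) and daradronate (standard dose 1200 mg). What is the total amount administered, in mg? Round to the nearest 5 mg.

2200 mg

CrCl = (140 − 39) × 52.5 / (72 × 3.4) = 5302.5 / 244.80 ≈ 21.7 mL/min
CrCl ≈ 22 mL/min.
nirapaxil: 20–74 mL/min → 80% of 2000 mg = 1600 mg.
daradronate: 10–54 mL/min → 50% of 1200 mg = 600 mg.
Total = 1600 + 600 = 2200 mg.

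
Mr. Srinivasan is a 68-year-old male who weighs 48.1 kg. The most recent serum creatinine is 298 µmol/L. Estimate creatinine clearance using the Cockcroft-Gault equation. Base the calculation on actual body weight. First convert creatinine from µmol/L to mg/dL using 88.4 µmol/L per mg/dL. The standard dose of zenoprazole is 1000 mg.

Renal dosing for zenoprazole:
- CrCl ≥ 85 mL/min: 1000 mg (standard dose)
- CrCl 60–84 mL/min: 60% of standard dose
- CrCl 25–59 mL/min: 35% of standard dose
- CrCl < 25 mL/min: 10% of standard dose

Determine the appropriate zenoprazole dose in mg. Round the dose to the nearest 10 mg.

SCr = 298 / 88.4 = 3.371 mg/dL
CrCl = (140 − 68) × 48.1 / (72 × 3.371) = 3463.2 / 242.71 ≈ 14.3 mL/min
CrCl ≈ 14 mL/min → bracket < 25 mL/min.
10% of 1000 mg = 100 mg

100 mg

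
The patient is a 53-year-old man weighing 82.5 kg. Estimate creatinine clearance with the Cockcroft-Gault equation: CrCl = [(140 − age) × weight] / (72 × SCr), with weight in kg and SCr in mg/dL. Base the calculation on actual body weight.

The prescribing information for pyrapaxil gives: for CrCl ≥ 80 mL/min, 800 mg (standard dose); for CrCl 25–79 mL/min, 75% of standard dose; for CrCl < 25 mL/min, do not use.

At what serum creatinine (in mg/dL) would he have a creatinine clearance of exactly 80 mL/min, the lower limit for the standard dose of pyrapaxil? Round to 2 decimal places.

1.25 mg/dL

Standard dose requires CrCl ≥ 80 mL/min.
Set (140 − 53) × 82.5 / (72 × SCr) = 80
SCr = (140 − 53) × 82.5 / (72 × 80) = 1.246 mg/dL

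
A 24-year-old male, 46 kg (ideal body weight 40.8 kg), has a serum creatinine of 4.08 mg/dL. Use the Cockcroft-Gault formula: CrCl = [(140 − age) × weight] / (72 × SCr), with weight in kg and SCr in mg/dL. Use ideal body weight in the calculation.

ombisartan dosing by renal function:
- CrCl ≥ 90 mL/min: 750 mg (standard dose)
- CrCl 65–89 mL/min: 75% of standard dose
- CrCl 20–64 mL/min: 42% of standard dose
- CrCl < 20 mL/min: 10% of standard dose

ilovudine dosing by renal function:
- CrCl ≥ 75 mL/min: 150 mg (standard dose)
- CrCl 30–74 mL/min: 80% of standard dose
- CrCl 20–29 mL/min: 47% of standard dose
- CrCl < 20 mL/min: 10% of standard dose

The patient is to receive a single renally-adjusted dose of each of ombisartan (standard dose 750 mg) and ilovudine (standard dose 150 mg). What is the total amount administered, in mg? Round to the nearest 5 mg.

90 mg

CrCl = (140 − 24) × 40.8 / (72 × 4.08) = 4732.8 / 293.76 ≈ 16.1 mL/min
CrCl ≈ 16 mL/min.
ombisartan: < 20 mL/min → 10% of 750 mg = 75 mg.
ilovudine: < 20 mL/min → 10% of 150 mg = 15 mg.
Total = 75 + 15 = 90 mg.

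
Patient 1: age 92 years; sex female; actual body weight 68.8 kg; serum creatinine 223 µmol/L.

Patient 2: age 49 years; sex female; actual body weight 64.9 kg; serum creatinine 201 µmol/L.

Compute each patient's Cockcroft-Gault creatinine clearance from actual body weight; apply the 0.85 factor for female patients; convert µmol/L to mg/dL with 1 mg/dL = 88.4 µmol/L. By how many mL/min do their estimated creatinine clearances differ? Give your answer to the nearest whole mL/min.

Patient 1: SCr = 223 / 88.4 = 2.523 mg/dL
Patient 1: CrCl = (140 − 92) × 68.8 / (72 × 2.523) × 0.85 = 3302.4 / 181.66 × 0.85 ≈ 15.5 mL/min
Patient 2: SCr = 201 / 88.4 = 2.274 mg/dL
Patient 2: CrCl = (140 − 49) × 64.9 / (72 × 2.274) × 0.85 = 5905.9 / 163.73 × 0.85 ≈ 30.7 mL/min
|15.5 − 30.7| = 15.2 mL/min

15 mL/min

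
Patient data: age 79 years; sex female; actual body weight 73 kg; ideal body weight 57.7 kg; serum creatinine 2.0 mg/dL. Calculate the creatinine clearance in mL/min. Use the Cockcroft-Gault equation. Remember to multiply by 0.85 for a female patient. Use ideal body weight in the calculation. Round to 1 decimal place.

CrCl = (140 − 79) × 57.7 / (72 × 2) × 0.85 = 3519.7 / 144.00 × 0.85 ≈ 20.8 mL/min

20.8 mL/min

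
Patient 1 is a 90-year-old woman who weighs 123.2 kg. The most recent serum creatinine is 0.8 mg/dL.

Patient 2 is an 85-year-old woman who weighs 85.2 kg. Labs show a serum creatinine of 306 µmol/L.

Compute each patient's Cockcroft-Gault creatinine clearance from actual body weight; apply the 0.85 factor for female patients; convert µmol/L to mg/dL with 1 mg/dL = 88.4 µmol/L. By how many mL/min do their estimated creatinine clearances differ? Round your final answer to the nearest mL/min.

Patient 1: CrCl = (140 − 90) × 123.2 / (72 × 0.8) × 0.85 = 6160.0 / 57.60 × 0.85 ≈ 90.9 mL/min
Patient 2: SCr = 306 / 88.4 = 3.462 mg/dL
Patient 2: CrCl = (140 − 85) × 85.2 / (72 × 3.462) × 0.85 = 4686.0 / 249.26 × 0.85 ≈ 16.0 mL/min
|90.9 − 16.0| = 74.9 mL/min

75 mL/min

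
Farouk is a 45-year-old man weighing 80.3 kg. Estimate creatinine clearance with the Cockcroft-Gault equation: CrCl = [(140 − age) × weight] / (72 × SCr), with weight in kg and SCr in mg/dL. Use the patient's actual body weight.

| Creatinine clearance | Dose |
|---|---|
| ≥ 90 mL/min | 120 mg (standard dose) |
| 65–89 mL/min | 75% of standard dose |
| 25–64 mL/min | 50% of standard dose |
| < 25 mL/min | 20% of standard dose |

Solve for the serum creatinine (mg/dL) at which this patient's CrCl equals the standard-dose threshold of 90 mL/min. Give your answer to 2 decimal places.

Standard dose requires CrCl ≥ 90 mL/min.
Set (140 − 45) × 80.3 / (72 × SCr) = 90
SCr = (140 − 45) × 80.3 / (72 × 90) = 1.177 mg/dL

1.18 mg/dL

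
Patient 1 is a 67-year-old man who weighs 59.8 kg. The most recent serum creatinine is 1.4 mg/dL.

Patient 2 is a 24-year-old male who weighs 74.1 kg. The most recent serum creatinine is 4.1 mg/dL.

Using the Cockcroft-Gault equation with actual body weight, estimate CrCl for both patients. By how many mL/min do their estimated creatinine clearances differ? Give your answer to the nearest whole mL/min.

14 mL/min

Patient 1: CrCl = (140 − 67) × 59.8 / (72 × 1.4) = 4365.4 / 100.80 ≈ 43.3 mL/min
Patient 2: CrCl = (140 − 24) × 74.1 / (72 × 4.1) = 8595.6 / 295.20 ≈ 29.1 mL/min
|43.3 − 29.1| = 14.2 mL/min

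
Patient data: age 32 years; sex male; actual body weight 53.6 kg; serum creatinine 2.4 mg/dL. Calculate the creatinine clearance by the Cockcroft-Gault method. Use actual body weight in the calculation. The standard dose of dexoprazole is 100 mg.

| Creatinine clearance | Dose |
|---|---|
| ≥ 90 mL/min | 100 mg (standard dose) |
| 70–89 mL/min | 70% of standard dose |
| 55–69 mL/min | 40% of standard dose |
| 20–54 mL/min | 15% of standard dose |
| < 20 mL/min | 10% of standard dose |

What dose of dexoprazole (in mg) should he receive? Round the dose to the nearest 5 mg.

15 mg

CrCl = (140 − 32) × 53.6 / (72 × 2.4) = 5788.8 / 172.80 ≈ 33.5 mL/min
CrCl ≈ 34 mL/min → bracket 20–54 mL/min.
15% of 100 mg = 15 mg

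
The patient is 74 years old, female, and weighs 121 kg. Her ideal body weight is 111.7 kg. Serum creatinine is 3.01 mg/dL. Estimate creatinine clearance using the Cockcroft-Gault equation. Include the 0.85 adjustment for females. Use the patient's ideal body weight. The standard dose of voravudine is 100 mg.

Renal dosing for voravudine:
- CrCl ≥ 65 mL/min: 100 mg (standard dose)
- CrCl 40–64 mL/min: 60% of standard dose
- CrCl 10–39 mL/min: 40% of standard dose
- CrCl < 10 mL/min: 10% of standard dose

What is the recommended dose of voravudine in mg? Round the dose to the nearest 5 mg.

40 mg

CrCl = (140 − 74) × 111.7 / (72 × 3.01) × 0.85 = 7372.2 / 216.72 × 0.85 ≈ 28.9 mL/min
CrCl ≈ 29 mL/min → bracket 10–39 mL/min.
40% of 100 mg = 40 mg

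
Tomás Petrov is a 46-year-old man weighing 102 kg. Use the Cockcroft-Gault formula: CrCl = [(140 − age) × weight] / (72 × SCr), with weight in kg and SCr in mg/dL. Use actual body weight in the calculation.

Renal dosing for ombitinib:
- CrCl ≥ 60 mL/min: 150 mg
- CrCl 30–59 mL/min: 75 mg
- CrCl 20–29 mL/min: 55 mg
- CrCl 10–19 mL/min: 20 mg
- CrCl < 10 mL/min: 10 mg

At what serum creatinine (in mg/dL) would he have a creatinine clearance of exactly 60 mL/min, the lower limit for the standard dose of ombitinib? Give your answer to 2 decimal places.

2.22 mg/dL

Standard dose requires CrCl ≥ 60 mL/min.
Set (140 − 46) × 102 / (72 × SCr) = 60
SCr = (140 − 46) × 102 / (72 × 60) = 2.219 mg/dL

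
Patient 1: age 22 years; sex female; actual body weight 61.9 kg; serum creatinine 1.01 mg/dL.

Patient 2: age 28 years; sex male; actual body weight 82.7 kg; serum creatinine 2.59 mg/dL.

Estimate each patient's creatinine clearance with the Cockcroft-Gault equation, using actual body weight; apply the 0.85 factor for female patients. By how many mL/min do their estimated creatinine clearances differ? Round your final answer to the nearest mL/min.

Patient 1: CrCl = (140 − 22) × 61.9 / (72 × 1.01) × 0.85 = 7304.2 / 72.72 × 0.85 ≈ 85.4 mL/min
Patient 2: CrCl = (140 − 28) × 82.7 / (72 × 2.59) = 9262.4 / 186.48 ≈ 49.7 mL/min
|85.4 − 49.7| = 35.7 mL/min

36 mL/min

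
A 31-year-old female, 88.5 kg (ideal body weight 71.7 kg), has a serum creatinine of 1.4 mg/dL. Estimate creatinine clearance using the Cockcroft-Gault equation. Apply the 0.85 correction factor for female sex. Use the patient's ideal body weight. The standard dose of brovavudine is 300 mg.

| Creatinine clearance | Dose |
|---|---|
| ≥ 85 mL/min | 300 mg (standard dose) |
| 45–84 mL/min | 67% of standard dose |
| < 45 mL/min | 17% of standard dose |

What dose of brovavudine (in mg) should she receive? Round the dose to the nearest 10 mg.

200 mg

CrCl = (140 − 31) × 71.7 / (72 × 1.4) × 0.85 = 7815.3 / 100.80 × 0.85 ≈ 65.9 mL/min
CrCl ≈ 66 mL/min → bracket 45–84 mL/min.
67% of 300 mg = 201 mg → 200 mg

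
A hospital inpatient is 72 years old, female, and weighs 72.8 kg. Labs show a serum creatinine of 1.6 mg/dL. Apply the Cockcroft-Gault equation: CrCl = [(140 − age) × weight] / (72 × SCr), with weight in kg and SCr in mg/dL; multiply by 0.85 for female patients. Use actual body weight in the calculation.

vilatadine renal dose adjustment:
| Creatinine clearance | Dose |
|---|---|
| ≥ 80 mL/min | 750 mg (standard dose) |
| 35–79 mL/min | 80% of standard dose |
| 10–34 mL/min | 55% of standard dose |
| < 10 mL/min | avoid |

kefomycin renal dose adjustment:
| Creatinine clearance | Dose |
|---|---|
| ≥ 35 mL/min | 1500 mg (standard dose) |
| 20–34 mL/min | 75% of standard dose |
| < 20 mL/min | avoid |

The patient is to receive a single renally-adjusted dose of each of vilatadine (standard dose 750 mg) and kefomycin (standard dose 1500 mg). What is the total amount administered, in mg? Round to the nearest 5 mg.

2100 mg

CrCl = (140 − 72) × 72.8 / (72 × 1.6) × 0.85 = 4950.4 / 115.20 × 0.85 ≈ 36.5 mL/min
CrCl ≈ 37 mL/min.
vilatadine: 35–79 mL/min → 80% of 750 mg = 600 mg.
kefomycin: ≥ 35 mL/min → 100% of 1500 mg = 1500 mg.
Total = 600 + 1500 = 2100 mg.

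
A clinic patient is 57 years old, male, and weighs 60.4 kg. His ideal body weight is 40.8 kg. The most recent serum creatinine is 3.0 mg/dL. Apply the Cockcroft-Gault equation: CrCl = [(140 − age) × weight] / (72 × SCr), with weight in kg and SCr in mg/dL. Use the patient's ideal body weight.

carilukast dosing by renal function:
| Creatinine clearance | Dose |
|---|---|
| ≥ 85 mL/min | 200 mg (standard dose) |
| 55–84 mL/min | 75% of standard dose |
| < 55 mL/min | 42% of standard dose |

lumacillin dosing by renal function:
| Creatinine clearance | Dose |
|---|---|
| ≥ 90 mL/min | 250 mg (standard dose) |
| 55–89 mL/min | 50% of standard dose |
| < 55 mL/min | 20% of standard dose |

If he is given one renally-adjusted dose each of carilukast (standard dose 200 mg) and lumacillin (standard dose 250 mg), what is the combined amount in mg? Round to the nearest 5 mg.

CrCl = (140 − 57) × 40.8 / (72 × 3) = 3386.4 / 216.00 ≈ 15.7 mL/min
CrCl ≈ 16 mL/min.
carilukast: < 55 mL/min → 42% of 200 mg = 84 mg.
lumacillin: < 55 mL/min → 20% of 250 mg = 50 mg.
Total = 84 + 50 = 134 mg.

135 mg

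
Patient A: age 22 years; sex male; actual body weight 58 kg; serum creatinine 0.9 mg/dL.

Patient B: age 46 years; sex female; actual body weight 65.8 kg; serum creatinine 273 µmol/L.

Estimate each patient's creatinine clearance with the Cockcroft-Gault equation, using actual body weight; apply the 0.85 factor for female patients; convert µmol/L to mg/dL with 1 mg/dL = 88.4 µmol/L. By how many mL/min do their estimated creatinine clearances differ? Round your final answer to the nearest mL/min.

82 mL/min

Patient A: CrCl = (140 − 22) × 58 / (72 × 0.9) = 6844.0 / 64.80 ≈ 105.6 mL/min
Patient B: SCr = 273 / 88.4 = 3.088 mg/dL
Patient B: CrCl = (140 − 46) × 65.8 / (72 × 3.088) × 0.85 = 6185.2 / 222.34 × 0.85 ≈ 23.6 mL/min
|105.6 − 23.6| = 82.0 mL/min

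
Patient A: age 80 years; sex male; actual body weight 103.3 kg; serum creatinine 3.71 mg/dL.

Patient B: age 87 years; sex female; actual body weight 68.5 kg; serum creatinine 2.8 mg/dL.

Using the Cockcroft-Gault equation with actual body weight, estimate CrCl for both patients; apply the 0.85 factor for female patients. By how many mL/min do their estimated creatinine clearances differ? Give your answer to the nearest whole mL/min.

8 mL/min

Patient A: CrCl = (140 − 80) × 103.3 / (72 × 3.71) = 6198.0 / 267.12 ≈ 23.2 mL/min
Patient B: CrCl = (140 − 87) × 68.5 / (72 × 2.8) × 0.85 = 3630.5 / 201.60 × 0.85 ≈ 15.3 mL/min
|23.2 − 15.3| = 7.9 mL/min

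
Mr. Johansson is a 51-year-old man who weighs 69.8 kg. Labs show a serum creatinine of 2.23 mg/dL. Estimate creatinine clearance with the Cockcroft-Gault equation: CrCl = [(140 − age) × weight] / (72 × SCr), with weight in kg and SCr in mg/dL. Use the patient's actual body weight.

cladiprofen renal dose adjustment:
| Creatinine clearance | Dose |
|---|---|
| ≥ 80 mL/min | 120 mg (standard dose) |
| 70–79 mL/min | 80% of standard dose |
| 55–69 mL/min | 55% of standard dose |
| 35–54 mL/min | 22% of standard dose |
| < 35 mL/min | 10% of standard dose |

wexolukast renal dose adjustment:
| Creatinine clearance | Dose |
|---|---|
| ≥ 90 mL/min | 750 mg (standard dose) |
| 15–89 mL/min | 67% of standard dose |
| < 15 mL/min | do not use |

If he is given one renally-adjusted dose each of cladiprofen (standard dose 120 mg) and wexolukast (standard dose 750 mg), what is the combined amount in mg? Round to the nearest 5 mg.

530 mg

CrCl = (140 − 51) × 69.8 / (72 × 2.23) = 6212.2 / 160.56 ≈ 38.7 mL/min
CrCl ≈ 39 mL/min.
cladiprofen: 35–54 mL/min → 22% of 120 mg = 26.4 mg.
wexolukast: 15–89 mL/min → 67% of 750 mg = 502.5 mg.
Total = 26.4 + 502.5 = 528.9 mg.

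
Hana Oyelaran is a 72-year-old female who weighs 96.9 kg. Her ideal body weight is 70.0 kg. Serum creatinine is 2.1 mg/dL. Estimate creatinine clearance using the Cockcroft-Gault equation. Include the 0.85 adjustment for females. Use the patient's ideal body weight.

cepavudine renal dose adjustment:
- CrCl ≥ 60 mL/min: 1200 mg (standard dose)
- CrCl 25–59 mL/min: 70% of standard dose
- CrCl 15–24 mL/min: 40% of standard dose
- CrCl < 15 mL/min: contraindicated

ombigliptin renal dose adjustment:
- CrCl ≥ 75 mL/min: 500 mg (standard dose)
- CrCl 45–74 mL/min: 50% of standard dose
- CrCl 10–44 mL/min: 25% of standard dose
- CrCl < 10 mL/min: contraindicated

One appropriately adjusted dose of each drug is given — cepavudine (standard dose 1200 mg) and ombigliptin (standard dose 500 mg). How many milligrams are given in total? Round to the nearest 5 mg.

CrCl = (140 − 72) × 70 / (72 × 2.1) × 0.85 = 4760.0 / 151.20 × 0.85 ≈ 26.8 mL/min
CrCl ≈ 27 mL/min.
cepavudine: 25–59 mL/min → 70% of 1200 mg = 840 mg.
ombigliptin: 10–44 mL/min → 25% of 500 mg = 125 mg.
Total = 840 + 125 = 965 mg.

965 mg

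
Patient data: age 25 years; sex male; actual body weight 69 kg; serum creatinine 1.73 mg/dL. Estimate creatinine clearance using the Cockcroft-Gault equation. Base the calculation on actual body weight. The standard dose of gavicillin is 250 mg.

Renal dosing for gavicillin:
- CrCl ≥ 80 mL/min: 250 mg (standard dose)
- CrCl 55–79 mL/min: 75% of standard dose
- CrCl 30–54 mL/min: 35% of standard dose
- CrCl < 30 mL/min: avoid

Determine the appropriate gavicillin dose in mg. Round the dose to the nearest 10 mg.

CrCl = (140 − 25) × 69 / (72 × 1.73) = 7935.0 / 124.56 ≈ 63.7 mL/min
CrCl ≈ 64 mL/min → bracket 55–79 mL/min.
75% of 250 mg = 187.5 mg → 190 mg

190 mg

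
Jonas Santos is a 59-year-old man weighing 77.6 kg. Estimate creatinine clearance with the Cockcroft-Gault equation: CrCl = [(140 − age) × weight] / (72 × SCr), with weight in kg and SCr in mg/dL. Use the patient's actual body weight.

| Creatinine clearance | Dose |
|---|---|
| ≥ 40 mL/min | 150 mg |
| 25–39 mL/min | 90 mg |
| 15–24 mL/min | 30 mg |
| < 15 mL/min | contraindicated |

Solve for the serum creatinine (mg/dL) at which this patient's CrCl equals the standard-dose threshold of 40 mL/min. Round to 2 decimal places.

2.18 mg/dL

Standard dose requires CrCl ≥ 40 mL/min.
Set (140 − 59) × 77.6 / (72 × SCr) = 40
SCr = (140 − 59) × 77.6 / (72 × 40) = 2.182 mg/dL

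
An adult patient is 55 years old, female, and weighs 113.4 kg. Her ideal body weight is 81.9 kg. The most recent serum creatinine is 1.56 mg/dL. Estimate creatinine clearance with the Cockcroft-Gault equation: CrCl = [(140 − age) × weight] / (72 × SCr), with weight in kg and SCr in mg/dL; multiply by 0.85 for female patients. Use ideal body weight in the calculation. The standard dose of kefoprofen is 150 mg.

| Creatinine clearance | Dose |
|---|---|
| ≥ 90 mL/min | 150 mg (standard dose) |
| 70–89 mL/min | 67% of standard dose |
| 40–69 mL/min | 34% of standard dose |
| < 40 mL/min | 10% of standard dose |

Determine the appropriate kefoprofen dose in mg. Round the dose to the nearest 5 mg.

CrCl = (140 − 55) × 81.9 / (72 × 1.56) × 0.85 = 6961.5 / 112.32 × 0.85 ≈ 52.7 mL/min
CrCl ≈ 53 mL/min → bracket 40–69 mL/min.
34% of 150 mg = 51 mg → 50 mg

50 mg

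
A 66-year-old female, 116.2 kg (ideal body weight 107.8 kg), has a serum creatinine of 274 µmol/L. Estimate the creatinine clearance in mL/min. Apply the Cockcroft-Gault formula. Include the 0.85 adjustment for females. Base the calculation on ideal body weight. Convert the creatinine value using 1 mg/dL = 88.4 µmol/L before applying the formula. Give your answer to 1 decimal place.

30.4 mL/min

SCr = 274 / 88.4 = 3.1 mg/dL
CrCl = (140 − 66) × 107.8 / (72 × 3.1) × 0.85 = 7977.2 / 223.20 × 0.85 ≈ 30.4 mL/min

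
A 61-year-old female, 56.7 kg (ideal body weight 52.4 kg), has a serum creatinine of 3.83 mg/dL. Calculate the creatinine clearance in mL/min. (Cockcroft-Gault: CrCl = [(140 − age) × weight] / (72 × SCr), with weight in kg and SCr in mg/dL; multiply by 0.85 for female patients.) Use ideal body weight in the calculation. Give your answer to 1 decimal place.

CrCl = (140 − 61) × 52.4 / (72 × 3.83) × 0.85 = 4139.6 / 275.76 × 0.85 ≈ 12.8 mL/min

12.8 mL/min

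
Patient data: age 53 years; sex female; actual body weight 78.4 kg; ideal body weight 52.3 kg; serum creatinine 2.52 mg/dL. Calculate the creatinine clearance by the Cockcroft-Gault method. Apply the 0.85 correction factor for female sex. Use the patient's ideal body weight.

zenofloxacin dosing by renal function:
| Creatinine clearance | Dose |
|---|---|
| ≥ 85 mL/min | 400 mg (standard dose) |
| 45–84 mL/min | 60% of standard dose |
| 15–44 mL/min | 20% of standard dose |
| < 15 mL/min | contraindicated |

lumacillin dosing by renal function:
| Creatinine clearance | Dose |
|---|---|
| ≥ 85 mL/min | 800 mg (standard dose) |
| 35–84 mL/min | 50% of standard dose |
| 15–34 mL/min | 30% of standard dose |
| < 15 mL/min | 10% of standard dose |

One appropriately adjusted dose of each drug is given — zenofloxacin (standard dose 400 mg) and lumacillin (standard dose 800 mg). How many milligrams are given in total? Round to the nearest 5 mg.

320 mg

CrCl = (140 − 53) × 52.3 / (72 × 2.52) × 0.85 = 4550.1 / 181.44 × 0.85 ≈ 21.3 mL/min
CrCl ≈ 21 mL/min.
zenofloxacin: 15–44 mL/min → 20% of 400 mg = 80 mg.
lumacillin: 15–34 mL/min → 30% of 800 mg = 240 mg.
Total = 80 + 240 = 320 mg.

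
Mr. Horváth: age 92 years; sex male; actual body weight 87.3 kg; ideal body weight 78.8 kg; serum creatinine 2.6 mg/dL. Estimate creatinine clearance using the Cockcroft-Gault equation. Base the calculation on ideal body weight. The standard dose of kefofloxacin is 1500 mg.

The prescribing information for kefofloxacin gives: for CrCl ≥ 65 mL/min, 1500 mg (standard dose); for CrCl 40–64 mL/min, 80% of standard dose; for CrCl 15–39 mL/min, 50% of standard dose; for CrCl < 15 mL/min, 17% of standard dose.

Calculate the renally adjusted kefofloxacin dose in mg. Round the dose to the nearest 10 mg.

750 mg

CrCl = (140 − 92) × 78.8 / (72 × 2.6) = 3782.4 / 187.20 ≈ 20.2 mL/min
CrCl ≈ 20 mL/min → bracket 15–39 mL/min.
50% of 1500 mg = 750 mg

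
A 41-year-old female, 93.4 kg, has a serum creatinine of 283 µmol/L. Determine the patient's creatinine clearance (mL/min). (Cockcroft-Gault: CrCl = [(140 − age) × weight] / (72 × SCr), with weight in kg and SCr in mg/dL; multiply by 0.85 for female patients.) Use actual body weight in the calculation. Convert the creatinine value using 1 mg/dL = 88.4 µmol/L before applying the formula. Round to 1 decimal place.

34.1 mL/min

SCr = 283 / 88.4 = 3.201 mg/dL
CrCl = (140 − 41) × 93.4 / (72 × 3.201) × 0.85 = 9246.6 / 230.47 × 0.85 ≈ 34.1 mL/min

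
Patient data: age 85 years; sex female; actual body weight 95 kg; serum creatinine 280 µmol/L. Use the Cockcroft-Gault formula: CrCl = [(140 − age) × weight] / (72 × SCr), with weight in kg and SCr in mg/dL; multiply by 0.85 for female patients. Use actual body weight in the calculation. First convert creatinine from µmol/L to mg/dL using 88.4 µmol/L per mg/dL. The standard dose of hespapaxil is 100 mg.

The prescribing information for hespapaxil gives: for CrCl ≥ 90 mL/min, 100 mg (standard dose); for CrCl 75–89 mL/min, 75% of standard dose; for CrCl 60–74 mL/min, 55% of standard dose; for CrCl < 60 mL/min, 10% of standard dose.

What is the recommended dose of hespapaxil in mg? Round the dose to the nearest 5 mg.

10 mg

SCr = 280 / 88.4 = 3.167 mg/dL
CrCl = (140 − 85) × 95 / (72 × 3.167) × 0.85 = 5225.0 / 228.02 × 0.85 ≈ 19.5 mL/min
CrCl ≈ 19 mL/min → bracket < 60 mL/min.
10% of 100 mg = 10 mg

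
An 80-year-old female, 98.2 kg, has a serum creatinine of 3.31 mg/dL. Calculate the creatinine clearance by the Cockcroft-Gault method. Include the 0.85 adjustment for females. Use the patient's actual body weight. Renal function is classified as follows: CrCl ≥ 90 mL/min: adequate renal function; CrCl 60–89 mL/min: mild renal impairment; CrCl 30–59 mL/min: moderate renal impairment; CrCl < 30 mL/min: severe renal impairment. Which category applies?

CrCl = (140 − 80) × 98.2 / (72 × 3.31) × 0.85 = 5892.0 / 238.32 × 0.85 ≈ 21.0 mL/min
21 mL/min falls in the 'severe renal impairment' range.

severe renal impairment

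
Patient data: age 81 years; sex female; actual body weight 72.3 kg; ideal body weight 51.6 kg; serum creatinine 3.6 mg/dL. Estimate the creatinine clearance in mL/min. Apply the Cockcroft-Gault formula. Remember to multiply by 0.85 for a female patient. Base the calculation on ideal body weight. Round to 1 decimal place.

10.0 mL/min

CrCl = (140 − 81) × 51.6 / (72 × 3.6) × 0.85 = 3044.4 / 259.20 × 0.85 ≈ 10.0 mL/min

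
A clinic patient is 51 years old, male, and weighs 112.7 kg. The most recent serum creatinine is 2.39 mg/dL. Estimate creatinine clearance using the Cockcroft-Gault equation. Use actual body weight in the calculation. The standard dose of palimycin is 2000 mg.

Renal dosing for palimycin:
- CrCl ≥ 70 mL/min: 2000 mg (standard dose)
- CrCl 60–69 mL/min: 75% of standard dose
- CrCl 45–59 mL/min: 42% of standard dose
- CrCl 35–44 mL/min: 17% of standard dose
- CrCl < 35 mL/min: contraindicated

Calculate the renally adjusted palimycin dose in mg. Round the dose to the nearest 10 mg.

CrCl = (140 − 51) × 112.7 / (72 × 2.39) = 10030.3 / 172.08 ≈ 58.3 mL/min
CrCl ≈ 58 mL/min → bracket 45–59 mL/min.
42% of 2000 mg = 840 mg

840 mg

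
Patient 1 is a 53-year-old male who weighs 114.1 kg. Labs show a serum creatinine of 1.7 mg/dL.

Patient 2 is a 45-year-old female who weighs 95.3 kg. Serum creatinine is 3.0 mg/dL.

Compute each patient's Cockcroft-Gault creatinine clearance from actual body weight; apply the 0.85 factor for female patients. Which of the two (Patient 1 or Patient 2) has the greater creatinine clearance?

Patient 1

Patient 1: CrCl = (140 − 53) × 114.1 / (72 × 1.7) = 9926.7 / 122.40 ≈ 81.1 mL/min
Patient 2: CrCl = (140 − 45) × 95.3 / (72 × 3) × 0.85 = 9053.5 / 216.00 × 0.85 ≈ 35.6 mL/min
81.1 vs 35.6 mL/min → Patient 1 is higher.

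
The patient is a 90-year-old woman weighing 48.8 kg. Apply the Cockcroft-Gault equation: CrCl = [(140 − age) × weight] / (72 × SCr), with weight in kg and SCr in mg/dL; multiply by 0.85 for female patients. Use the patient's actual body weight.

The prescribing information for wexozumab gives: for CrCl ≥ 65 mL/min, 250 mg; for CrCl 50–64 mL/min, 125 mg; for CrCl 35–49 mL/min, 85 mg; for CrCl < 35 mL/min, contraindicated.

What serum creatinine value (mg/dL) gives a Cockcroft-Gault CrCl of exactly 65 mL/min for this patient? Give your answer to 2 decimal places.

Standard dose requires CrCl ≥ 65 mL/min.
Set (140 − 90) × 48.8 × 0.85 / (72 × SCr) = 65
SCr = (140 − 90) × 48.8 × 0.85 / (72 × 65) = 0.443 mg/dL

0.44 mg/dL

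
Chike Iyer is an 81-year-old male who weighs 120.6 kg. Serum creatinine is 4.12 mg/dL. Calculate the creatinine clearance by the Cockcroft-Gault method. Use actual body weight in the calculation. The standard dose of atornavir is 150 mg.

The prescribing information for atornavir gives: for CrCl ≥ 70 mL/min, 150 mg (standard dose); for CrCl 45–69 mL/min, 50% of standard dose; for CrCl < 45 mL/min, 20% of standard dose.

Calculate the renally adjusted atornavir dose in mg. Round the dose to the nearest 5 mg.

CrCl = (140 − 81) × 120.6 / (72 × 4.12) = 7115.4 / 296.64 ≈ 24.0 mL/min
CrCl ≈ 24 mL/min → bracket < 45 mL/min.
20% of 150 mg = 30 mg

30 mg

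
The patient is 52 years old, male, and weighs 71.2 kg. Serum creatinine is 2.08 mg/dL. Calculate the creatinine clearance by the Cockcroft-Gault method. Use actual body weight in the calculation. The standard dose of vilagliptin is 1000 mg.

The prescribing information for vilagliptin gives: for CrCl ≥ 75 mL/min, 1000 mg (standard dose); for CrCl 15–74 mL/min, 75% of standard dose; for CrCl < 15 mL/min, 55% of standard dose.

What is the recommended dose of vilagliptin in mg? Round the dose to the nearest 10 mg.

CrCl = (140 − 52) × 71.2 / (72 × 2.08) = 6265.6 / 149.76 ≈ 41.8 mL/min
CrCl ≈ 42 mL/min → bracket 15–74 mL/min.
75% of 1000 mg = 750 mg

750 mg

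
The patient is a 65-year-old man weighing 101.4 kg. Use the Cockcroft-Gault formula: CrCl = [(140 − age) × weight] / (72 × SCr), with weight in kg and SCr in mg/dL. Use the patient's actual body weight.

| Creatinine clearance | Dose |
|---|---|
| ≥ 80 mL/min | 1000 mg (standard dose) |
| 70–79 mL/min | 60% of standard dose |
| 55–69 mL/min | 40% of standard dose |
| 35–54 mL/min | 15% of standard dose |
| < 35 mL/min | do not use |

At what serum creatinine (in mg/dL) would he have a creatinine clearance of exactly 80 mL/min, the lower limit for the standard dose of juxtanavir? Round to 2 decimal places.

1.32 mg/dL

Standard dose requires CrCl ≥ 80 mL/min.
Set (140 − 65) × 101.4 / (72 × SCr) = 80
SCr = (140 − 65) × 101.4 / (72 × 80) = 1.320 mg/dL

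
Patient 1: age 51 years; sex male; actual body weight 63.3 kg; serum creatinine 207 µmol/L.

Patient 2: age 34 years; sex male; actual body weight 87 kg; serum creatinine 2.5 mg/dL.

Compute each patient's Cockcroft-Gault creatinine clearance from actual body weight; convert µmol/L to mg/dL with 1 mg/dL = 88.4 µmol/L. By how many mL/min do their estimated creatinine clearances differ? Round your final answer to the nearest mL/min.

18 mL/min

Patient 1: SCr = 207 / 88.4 = 2.342 mg/dL
Patient 1: CrCl = (140 − 51) × 63.3 / (72 × 2.342) = 5633.7 / 168.62 ≈ 33.4 mL/min
Patient 2: CrCl = (140 − 34) × 87 / (72 × 2.5) = 9222.0 / 180.00 ≈ 51.2 mL/min
|33.4 − 51.2| = 17.8 mL/min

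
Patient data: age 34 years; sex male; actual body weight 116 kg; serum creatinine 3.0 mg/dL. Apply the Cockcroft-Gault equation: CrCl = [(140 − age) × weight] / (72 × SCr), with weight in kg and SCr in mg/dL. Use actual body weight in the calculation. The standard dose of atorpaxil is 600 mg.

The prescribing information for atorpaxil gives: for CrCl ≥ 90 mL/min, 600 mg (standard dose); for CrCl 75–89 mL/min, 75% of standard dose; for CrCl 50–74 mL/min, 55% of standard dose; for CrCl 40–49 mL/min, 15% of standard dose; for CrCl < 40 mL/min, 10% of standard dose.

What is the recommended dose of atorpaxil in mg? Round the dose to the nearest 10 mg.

CrCl = (140 − 34) × 116 / (72 × 3) = 12296.0 / 216.00 ≈ 56.9 mL/min
CrCl ≈ 57 mL/min → bracket 50–74 mL/min.
55% of 600 mg = 330 mg

330 mg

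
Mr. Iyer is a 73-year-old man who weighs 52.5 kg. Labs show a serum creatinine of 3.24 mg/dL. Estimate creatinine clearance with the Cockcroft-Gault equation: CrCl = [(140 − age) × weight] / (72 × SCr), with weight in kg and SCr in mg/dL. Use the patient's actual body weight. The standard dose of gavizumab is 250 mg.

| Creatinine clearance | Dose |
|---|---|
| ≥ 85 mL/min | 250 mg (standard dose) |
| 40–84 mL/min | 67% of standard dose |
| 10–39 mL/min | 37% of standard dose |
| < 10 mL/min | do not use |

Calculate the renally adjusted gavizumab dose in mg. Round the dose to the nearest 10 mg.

CrCl = (140 − 73) × 52.5 / (72 × 3.24) = 3517.5 / 233.28 ≈ 15.1 mL/min
CrCl ≈ 15 mL/min → bracket 10–39 mL/min.
37% of 250 mg = 92.5 mg → 90 mg

90 mg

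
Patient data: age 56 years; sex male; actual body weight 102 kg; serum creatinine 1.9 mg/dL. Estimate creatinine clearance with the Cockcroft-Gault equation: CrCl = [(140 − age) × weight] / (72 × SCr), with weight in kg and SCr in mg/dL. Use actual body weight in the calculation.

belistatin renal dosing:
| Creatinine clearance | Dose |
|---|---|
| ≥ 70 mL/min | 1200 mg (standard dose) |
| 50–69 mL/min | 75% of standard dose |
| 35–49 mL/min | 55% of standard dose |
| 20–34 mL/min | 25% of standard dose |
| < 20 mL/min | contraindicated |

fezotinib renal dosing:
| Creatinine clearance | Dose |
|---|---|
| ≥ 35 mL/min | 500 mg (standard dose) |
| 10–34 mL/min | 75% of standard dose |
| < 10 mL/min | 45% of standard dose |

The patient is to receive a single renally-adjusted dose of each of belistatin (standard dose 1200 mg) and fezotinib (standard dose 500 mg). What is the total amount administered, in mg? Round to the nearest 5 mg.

CrCl = (140 − 56) × 102 / (72 × 1.9) = 8568.0 / 136.80 ≈ 62.6 mL/min
CrCl ≈ 63 mL/min.
belistatin: 50–69 mL/min → 75% of 1200 mg = 900 mg.
fezotinib: ≥ 35 mL/min → 100% of 500 mg = 500 mg.
Total = 900 + 500 = 1400 mg.

1400 mg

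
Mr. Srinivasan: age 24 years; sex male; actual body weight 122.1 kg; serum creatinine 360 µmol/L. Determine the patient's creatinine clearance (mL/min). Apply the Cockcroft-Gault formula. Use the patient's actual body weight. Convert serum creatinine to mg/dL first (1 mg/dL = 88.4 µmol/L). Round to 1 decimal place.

SCr = 360 / 88.4 = 4.072 mg/dL
CrCl = (140 − 24) × 122.1 / (72 × 4.072) = 14163.6 / 293.18 ≈ 48.3 mL/min

48.3 mL/min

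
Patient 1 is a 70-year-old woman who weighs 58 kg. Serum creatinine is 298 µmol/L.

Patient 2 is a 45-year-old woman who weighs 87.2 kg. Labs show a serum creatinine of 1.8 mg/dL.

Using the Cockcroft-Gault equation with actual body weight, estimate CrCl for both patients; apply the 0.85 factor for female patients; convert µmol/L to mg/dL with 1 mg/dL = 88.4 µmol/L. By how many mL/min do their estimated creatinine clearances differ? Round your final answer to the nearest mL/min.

Patient 1: SCr = 298 / 88.4 = 3.371 mg/dL
Patient 1: CrCl = (140 − 70) × 58 / (72 × 3.371) × 0.85 = 4060.0 / 242.71 × 0.85 ≈ 14.2 mL/min
Patient 2: CrCl = (140 − 45) × 87.2 / (72 × 1.8) × 0.85 = 8284.0 / 129.60 × 0.85 ≈ 54.3 mL/min
|14.2 − 54.3| = 40.1 mL/min

40 mL/min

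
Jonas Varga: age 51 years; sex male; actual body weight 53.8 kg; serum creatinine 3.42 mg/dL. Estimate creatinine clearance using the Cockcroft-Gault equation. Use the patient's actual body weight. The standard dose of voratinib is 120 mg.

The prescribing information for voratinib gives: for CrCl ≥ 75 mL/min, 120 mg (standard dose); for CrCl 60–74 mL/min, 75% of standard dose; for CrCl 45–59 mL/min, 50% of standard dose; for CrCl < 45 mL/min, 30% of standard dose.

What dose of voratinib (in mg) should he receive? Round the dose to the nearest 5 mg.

35 mg

CrCl = (140 − 51) × 53.8 / (72 × 3.42) = 4788.2 / 246.24 ≈ 19.4 mL/min
CrCl ≈ 19 mL/min → bracket < 45 mL/min.
30% of 120 mg = 36 mg → 35 mg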